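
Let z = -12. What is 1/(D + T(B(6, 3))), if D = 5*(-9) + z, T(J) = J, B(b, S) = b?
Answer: -1/51 ≈ -0.019608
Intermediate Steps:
D = -57 (D = 5*(-9) - 12 = -45 - 12 = -57)
1/(D + T(B(6, 3))) = 1/(-57 + 6) = 1/(-51) = -1/51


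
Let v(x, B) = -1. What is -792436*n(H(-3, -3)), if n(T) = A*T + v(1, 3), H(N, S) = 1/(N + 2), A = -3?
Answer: -1584872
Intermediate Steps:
H(N, S) = 1/(2 + N)
n(T) = -1 - 3*T (n(T) = -3*T - 1 = -1 - 3*T)
-792436*n(H(-3, -3)) = -792436*(-1 - 3/(2 - 3)) = -792436*(-1 - 3/(-1)) = -792436*(-1 - 3*(-1)) = -792436*(-1 + 3) = -792436*2 = -1584872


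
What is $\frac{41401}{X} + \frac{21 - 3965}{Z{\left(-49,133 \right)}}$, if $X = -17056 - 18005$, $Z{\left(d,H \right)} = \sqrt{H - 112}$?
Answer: $- \frac{41401}{35061} - \frac{3944 \sqrt{21}}{21} \approx -861.83$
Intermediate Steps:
$Z{\left(d,H \right)} = \sqrt{-112 + H}$
$X = -35061$ ($X = -17056 - 18005 = -35061$)
$\frac{41401}{X} + \frac{21 - 3965}{Z{\left(-49,133 \right)}} = \frac{41401}{-35061} + \frac{21 - 3965}{\sqrt{-112 + 133}} = 41401 \left(- \frac{1}{35061}\right) + \frac{21 - 3965}{\sqrt{21}} = - \frac{41401}{35061} - 3944 \frac{\sqrt{21}}{21} = - \frac{41401}{35061} - \frac{3944 \sqrt{21}}{21}$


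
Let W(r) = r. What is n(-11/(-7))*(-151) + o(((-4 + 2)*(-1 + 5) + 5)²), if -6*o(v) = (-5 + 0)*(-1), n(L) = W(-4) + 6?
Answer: -1817/6 ≈ -302.83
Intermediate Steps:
n(L) = 2 (n(L) = -4 + 6 = 2)
o(v) = -⅚ (o(v) = -(-5 + 0)*(-1)/6 = -(-5)*(-1)/6 = -⅙*5 = -⅚)
n(-11/(-7))*(-151) + o(((-4 + 2)*(-1 + 5) + 5)²) = 2*(-151) - ⅚ = -302 - ⅚ = -1817/6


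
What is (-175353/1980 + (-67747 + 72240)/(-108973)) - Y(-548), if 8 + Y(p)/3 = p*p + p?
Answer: -64681961378123/71922180 ≈ -8.9933e+5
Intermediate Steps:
Y(p) = -24 + 3*p + 3*p**2 (Y(p) = -24 + 3*(p*p + p) = -24 + 3*(p**2 + p) = -24 + 3*(p + p**2) = -24 + (3*p + 3*p**2) = -24 + 3*p + 3*p**2)
(-175353/1980 + (-67747 + 72240)/(-108973)) - Y(-548) = (-175353/1980 + (-67747 + 72240)/(-108973)) - (-24 + 3*(-548) + 3*(-548)**2) = (-175353*1/1980 + 4493*(-1/108973)) - (-24 - 1644 + 3*300304) = (-58451/660 - 4493/108973) - (-24 - 1644 + 900912) = -6372546203/71922180 - 1*899244 = -6372546203/71922180 - 899244 = -64681961378123/71922180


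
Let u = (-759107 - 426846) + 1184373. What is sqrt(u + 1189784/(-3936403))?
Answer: 2*I*sqrt(6121801955798293)/3936403 ≈ 39.753*I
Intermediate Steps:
u = -1580 (u = -1185953 + 1184373 = -1580)
sqrt(u + 1189784/(-3936403)) = sqrt(-1580 + 1189784/(-3936403)) = sqrt(-1580 + 1189784*(-1/3936403)) = sqrt(-1580 - 1189784/3936403) = sqrt(-6220706524/3936403) = 2*I*sqrt(6121801955798293)/3936403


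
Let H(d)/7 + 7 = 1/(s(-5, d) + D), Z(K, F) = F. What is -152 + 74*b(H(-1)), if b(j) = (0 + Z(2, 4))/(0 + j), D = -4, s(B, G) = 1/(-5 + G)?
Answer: -199984/1267 ≈ -157.84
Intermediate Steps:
H(d) = -49 + 7/(-4 + 1/(-5 + d)) (H(d) = -49 + 7/(1/(-5 + d) - 4) = -49 + 7/(-4 + 1/(-5 + d)))
b(j) = 4/j (b(j) = (0 + 4)/(0 + j) = 4/j)
-152 + 74*b(H(-1)) = -152 + 74*(4/((7*(152 - 29*(-1))/(-21 + 4*(-1))))) = -152 + 74*(4/((7*(152 + 29)/(-21 - 4)))) = -152 + 74*(4/((7*181/(-25)))) = -152 + 74*(4/((7*(-1/25)*181))) = -152 + 74*(4/(-1267/25)) = -152 + 74*(4*(-25/1267)) = -152 + 74*(-100/1267) = -152 - 7400/1267 = -199984/1267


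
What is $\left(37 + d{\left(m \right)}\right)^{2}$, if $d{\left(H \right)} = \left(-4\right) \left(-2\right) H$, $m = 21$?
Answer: $42025$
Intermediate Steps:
$d{\left(H \right)} = 8 H$
$\left(37 + d{\left(m \right)}\right)^{2} = \left(37 + 8 \cdot 21\right)^{2} = \left(37 + 168\right)^{2} = 205^{2} = 42025$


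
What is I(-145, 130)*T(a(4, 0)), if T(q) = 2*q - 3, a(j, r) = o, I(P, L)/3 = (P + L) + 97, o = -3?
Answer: -2214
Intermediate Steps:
I(P, L) = 291 + 3*L + 3*P (I(P, L) = 3*((P + L) + 97) = 3*((L + P) + 97) = 3*(97 + L + P) = 291 + 3*L + 3*P)
a(j, r) = -3
T(q) = -3 + 2*q
I(-145, 130)*T(a(4, 0)) = (291 + 3*130 + 3*(-145))*(-3 + 2*(-3)) = (291 + 390 - 435)*(-3 - 6) = 246*(-9) = -2214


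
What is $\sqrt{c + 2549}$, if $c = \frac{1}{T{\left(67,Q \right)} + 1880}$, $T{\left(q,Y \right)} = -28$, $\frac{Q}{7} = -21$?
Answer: $\frac{\sqrt{2185706787}}{926} \approx 50.488$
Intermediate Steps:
$Q = -147$ ($Q = 7 \left(-21\right) = -147$)
$c = \frac{1}{1852}$ ($c = \frac{1}{-28 + 1880} = \frac{1}{1852} \approx 0.00053996$)
$\sqrt{c + 2549} = \sqrt{\frac{1}{1852} + 2549} = \sqrt{\frac{4720749}{1852}} = \frac{\sqrt{2185706787}}{926}$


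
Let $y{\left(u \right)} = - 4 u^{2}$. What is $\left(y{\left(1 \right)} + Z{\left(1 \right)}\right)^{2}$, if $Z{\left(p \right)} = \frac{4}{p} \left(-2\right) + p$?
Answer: $121$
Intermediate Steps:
$Z{\left(p \right)} = p - \frac{8}{p}$ ($Z{\left(p \right)} = - \frac{8}{p} + p = p - \frac{8}{p}$)
$\left(y{\left(1 \right)} + Z{\left(1 \right)}\right)^{2} = \left(- 4 \cdot 1^{2} + \left(1 - \frac{8}{1}\right)\right)^{2} = \left(\left(-4\right) 1 + \left(1 - 8\right)\right)^{2} = \left(-4 + \left(1 - 8\right)\right)^{2} = \left(-4 - 7\right)^{2} = \left(-11\right)^{2} = 121$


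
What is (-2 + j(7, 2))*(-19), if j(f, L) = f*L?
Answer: -228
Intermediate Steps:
j(f, L) = L*f
(-2 + j(7, 2))*(-19) = (-2 + 2*7)*(-19) = (-2 + 14)*(-19) = 12*(-19) = -228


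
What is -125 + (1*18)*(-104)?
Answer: -1997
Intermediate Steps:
-125 + (1*18)*(-104) = -125 + 18*(-104) = -125 - 1872 = -1997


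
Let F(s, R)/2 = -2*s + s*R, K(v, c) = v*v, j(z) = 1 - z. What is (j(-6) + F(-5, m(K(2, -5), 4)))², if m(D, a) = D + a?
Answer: 2809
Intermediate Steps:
K(v, c) = v²
F(s, R) = -4*s + 2*R*s (F(s, R) = 2*(-2*s + s*R) = 2*(-2*s + R*s) = -4*s + 2*R*s)
(j(-6) + F(-5, m(K(2, -5), 4)))² = ((1 - 1*(-6)) + 2*(-5)*(-2 + (2² + 4)))² = ((1 + 6) + 2*(-5)*(-2 + (4 + 4)))² = (7 + 2*(-5)*(-2 + 8))² = (7 + 2*(-5)*6)² = (7 - 60)² = (-53)² = 2809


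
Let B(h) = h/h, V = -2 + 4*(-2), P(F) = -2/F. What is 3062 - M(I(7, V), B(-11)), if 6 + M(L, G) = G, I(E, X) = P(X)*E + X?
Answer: 3067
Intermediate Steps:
V = -10 (V = -2 - 8 = -10)
B(h) = 1
I(E, X) = X - 2*E/X (I(E, X) = (-2/X)*E + X = -2*E/X + X = X - 2*E/X)
M(L, G) = -6 + G
3062 - M(I(7, V), B(-11)) = 3062 - (-6 + 1) = 3062 - 1*(-5) = 3062 + 5 = 3067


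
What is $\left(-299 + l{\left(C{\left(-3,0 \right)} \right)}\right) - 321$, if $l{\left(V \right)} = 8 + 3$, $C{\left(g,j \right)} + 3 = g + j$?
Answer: $-609$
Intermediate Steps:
$C{\left(g,j \right)} = -3 + g + j$ ($C{\left(g,j \right)} = -3 + \left(g + j\right) = -3 + g + j$)
$l{\left(V \right)} = 11$
$\left(-299 + l{\left(C{\left(-3,0 \right)} \right)}\right) - 321 = \left(-299 + 11\right) - 321 = -288 - 321 = -609$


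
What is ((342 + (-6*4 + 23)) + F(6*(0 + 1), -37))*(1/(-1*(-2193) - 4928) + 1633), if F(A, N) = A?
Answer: 1549790138/2735 ≈ 5.6665e+5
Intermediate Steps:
((342 + (-6*4 + 23)) + F(6*(0 + 1), -37))*(1/(-1*(-2193) - 4928) + 1633) = ((342 + (-6*4 + 23)) + 6*(0 + 1))*(1/(-1*(-2193) - 4928) + 1633) = ((342 + (-24 + 23)) + 6*1)*(1/(2193 - 4928) + 1633) = ((342 - 1) + 6)*(1/(-2735) + 1633) = (341 + 6)*(-1/2735 + 1633) = 347*(4466254/2735) = 1549790138/2735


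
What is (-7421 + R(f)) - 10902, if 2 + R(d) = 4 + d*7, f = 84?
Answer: -17733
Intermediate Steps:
R(d) = 2 + 7*d (R(d) = -2 + (4 + d*7) = -2 + (4 + 7*d) = 2 + 7*d)
(-7421 + R(f)) - 10902 = (-7421 + (2 + 7*84)) - 10902 = (-7421 + (2 + 588)) - 10902 = (-7421 + 590) - 10902 = -6831 - 10902 = -17733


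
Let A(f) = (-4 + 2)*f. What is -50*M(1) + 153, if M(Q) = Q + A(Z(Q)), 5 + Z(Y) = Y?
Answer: -297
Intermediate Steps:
Z(Y) = -5 + Y
A(f) = -2*f
M(Q) = 10 - Q (M(Q) = Q - 2*(-5 + Q) = Q + (10 - 2*Q) = 10 - Q)
-50*M(1) + 153 = -50*(10 - 1*1) + 153 = -50*(10 - 1) + 153 = -50*9 + 153 = -450 + 153 = -297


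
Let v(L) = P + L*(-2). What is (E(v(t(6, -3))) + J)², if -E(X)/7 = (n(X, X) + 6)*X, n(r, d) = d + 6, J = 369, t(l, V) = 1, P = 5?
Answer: 2916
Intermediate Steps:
v(L) = 5 - 2*L (v(L) = 5 + L*(-2) = 5 - 2*L)
n(r, d) = 6 + d
E(X) = -7*X*(12 + X) (E(X) = -7*((6 + X) + 6)*X = -7*(12 + X)*X = -7*X*(12 + X))
(E(v(t(6, -3))) + J)² = (-7*(5 - 2*1)*(12 + (5 - 2*1)) + 369)² = (-7*(5 - 2)*(12 + (5 - 2)) + 369)² = (-7*3*(12 + 3) + 369)² = (-7*3*15 + 369)² = (-315 + 369)² = 54² = 2916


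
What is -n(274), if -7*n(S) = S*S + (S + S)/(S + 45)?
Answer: 23949792/2233 ≈ 10725.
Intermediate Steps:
n(S) = -S²/7 - 2*S/(7*(45 + S)) (n(S) = -(S*S + (S + S)/(S + 45))/7 = -(S² + (2*S)/(45 + S))/7 = -(S² + 2*S/(45 + S))/7 = -S²/7 - 2*S/(7*(45 + S)))
-n(274) = -(-1)*274*(2 + 274² + 45*274)/(315 + 7*274) = -(-1)*274*(2 + 75076 + 12330)/(315 + 1918) = -(-1)*274*87408/2233 = -1*(-23949792/2233) = 23949792/2233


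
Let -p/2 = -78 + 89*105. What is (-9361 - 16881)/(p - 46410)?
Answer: 13121/32472 ≈ 0.40407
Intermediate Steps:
p = -18534 (p = -2*(-78 + 89*105) = -2*(-78 + 9345) = -2*9267 = -18534)
(-9361 - 16881)/(p - 46410) = (-9361 - 16881)/(-18534 - 46410) = -26242/(-64944) = -26242*(-1/64944) = 13121/32472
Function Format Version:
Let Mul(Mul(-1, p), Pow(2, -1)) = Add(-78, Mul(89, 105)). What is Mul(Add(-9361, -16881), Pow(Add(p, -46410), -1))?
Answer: Rational(13121, 32472) ≈ 0.40407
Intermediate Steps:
p = -18534 (p = Mul(-2, Add(-78, Mul(89, 105))) = Mul(-2, Add(-78, 9345)) = Mul(-2, 9267) = -18534)
Mul(Add(-9361, -16881), Pow(Add(p, -46410), -1)) = Mul(Add(-9361, -16881), Pow(Add(-18534, -46410), -1)) = Mul(-26242, Pow(-64944, -1)) = Mul(-26242, Rational(-1, 64944)) = Rational(13121, 32472)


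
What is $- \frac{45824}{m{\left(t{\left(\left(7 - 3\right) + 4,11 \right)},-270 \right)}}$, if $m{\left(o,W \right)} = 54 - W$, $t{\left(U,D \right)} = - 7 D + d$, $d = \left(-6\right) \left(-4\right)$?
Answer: $- \frac{11456}{81} \approx -141.43$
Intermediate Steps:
$d = 24$
$t{\left(U,D \right)} = 24 - 7 D$ ($t{\left(U,D \right)} = - 7 D + 24 = 24 - 7 D$)
$- \frac{45824}{m{\left(t{\left(\left(7 - 3\right) + 4,11 \right)},-270 \right)}} = - \frac{45824}{54 - -270} = - \frac{45824}{54 + 270} = - \frac{45824}{324} = \left(-45824\right) \frac{1}{324} = - \frac{11456}{81}$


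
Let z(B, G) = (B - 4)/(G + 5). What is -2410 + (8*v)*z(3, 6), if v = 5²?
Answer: -26710/11 ≈ -2428.2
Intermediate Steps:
z(B, G) = (-4 + B)/(5 + G)
v = 25
-2410 + (8*v)*z(3, 6) = -2410 + (8*25)*((-4 + 3)/(5 + 6)) = -2410 + 200*(-1/11) = -2410 - 200/11 = -26710/11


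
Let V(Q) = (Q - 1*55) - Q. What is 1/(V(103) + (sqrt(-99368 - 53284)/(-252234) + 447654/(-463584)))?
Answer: -1771339624584418812528/99134151032590786555699 + 250961298534144*I*sqrt(38163)/99134151032590786555699 ≈ -0.017868 + 4.9454e-7*I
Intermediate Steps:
V(Q) = -55 (V(Q) = (Q - 55) - Q = (-55 + Q) - Q = -55)
1/(V(103) + (sqrt(-99368 - 53284)/(-252234) + 447654/(-463584))) = 1/(-55 + (sqrt(-99368 - 53284)/(-252234) + 447654/(-463584))) = 1/(-55 + (sqrt(-152652)*(-1/252234) + 447654*(-1/463584))) = 1/(-55 + ((2*I*sqrt(38163))*(-1/252234) - 74609/77264)) = 1/(-55 + (-I*sqrt(38163)/126117 - 74609/77264)) = 1/(-55 + (-74609/77264 - I*sqrt(38163)/126117)) = 1/(-4324129/77264 - I*sqrt(38163)/126117)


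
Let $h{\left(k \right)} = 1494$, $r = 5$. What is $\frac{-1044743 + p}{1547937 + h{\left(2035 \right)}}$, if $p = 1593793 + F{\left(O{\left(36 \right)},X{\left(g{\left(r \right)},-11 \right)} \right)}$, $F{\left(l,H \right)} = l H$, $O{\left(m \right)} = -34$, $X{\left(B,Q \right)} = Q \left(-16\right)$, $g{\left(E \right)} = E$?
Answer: $\frac{181022}{516477} \approx 0.35049$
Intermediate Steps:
$X{\left(B,Q \right)} = - 16 Q$
$F{\left(l,H \right)} = H l$
$p = 1587809$ ($p = 1593793 + \left(-16\right) \left(-11\right) \left(-34\right) = 1593793 + 176 \left(-34\right) = 1593793 - 5984 = 1587809$)
$\frac{-1044743 + p}{1547937 + h{\left(2035 \right)}} = \frac{-1044743 + 1587809}{1547937 + 1494} = \frac{543066}{1549431} = 543066 \cdot \frac{1}{1549431} = \frac{181022}{516477}$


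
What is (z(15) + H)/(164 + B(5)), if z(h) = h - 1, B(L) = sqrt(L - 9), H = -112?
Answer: -4018/6725 + 49*I/6725 ≈ -0.59747 + 0.0072862*I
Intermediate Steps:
B(L) = sqrt(-9 + L)
z(h) = -1 + h
(z(15) + H)/(164 + B(5)) = ((-1 + 15) - 112)/(164 + sqrt(-9 + 5)) = (14 - 112)/(164 + sqrt(-4)) = -98*(164 - 2*I)/26900 = -49*(164 - 2*I)/13450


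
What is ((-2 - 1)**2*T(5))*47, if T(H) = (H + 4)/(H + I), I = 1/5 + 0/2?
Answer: 19035/26 ≈ 732.12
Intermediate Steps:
I = 1/5 (I = 1*(1/5) + 0*(1/2) = 1/5 + 0 = 1/5 ≈ 0.20000)
T(H) = (4 + H)/(1/5 + H) (T(H) = (H + 4)/(H + 1/5) = (4 + H)/(1/5 + H))
((-2 - 1)**2*T(5))*47 = ((-2 - 1)**2*(5*(4 + 5)/(1 + 5*5)))*47 = ((-3)**2*(5*9/(1 + 25)))*47 = (9*(5*9/26))*47 = (9*(5*(1/26)*9))*47 = (9*(45/26))*47 = (405/26)*47 = 19035/26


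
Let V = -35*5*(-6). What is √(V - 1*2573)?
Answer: I*√1523 ≈ 39.026*I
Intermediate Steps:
V = 1050 (V = -175*(-6) = 1050)
√(V - 1*2573) = √(1050 - 1*2573) = √(1050 - 2573) = √(-1523) = I*√1523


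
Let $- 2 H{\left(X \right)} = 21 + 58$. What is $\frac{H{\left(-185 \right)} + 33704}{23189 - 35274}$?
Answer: $- \frac{67329}{24170} \approx -2.7856$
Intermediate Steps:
$H{\left(X \right)} = - \frac{79}{2}$ ($H{\left(X \right)} = - \frac{21 + 58}{2} = \left(- \frac{1}{2}\right) 79 = - \frac{79}{2}$)
$\frac{H{\left(-185 \right)} + 33704}{23189 - 35274} = \frac{- \frac{79}{2} + 33704}{23189 - 35274} = \frac{67329}{2 \left(-12085\right)} = \frac{67329}{2} \left(- \frac{1}{12085}\right) = - \frac{67329}{24170}$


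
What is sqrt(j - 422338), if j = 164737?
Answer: I*sqrt(257601) ≈ 507.54*I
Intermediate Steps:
sqrt(j - 422338) = sqrt(164737 - 422338) = sqrt(-257601) = I*sqrt(257601)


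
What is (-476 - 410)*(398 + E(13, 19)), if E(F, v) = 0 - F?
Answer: -341110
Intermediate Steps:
E(F, v) = -F
(-476 - 410)*(398 + E(13, 19)) = (-476 - 410)*(398 - 1*13) = -886*(398 - 13) = -886*385 = -341110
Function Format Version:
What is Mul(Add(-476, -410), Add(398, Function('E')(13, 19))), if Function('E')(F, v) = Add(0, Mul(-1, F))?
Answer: -341110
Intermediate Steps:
Function('E')(F, v) = Mul(-1, F)
Mul(Add(-476, -410), Add(398, Function('E')(13, 19))) = Mul(Add(-476, -410), Add(398, Mul(-1, 13))) = Mul(-886, Add(398, -13)) = Mul(-886, 385) = -341110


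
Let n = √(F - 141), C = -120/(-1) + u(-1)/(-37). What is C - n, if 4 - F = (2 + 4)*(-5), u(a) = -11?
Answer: 4451/37 - I*√107 ≈ 120.3 - 10.344*I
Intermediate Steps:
F = 34 (F = 4 - (2 + 4)*(-5) = 4 - 6*(-5) = 4 - 1*(-30) = 4 + 30 = 34)
C = 4451/37 (C = -120/(-1) - 11/(-37) = -120*(-1) - 11*(-1/37) = 120 + 11/37 = 4451/37 ≈ 120.30)
n = I*√107 (n = √(34 - 141) = √(-107) = I*√107 ≈ 10.344*I)
C - n = 4451/37 - I*√107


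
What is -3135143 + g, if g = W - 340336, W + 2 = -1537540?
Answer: -5013021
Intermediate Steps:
W = -1537542 (W = -2 - 1537540 = -1537542)
g = -1877878 (g = -1537542 - 340336 = -1877878)
-3135143 + g = -3135143 - 1877878 = -5013021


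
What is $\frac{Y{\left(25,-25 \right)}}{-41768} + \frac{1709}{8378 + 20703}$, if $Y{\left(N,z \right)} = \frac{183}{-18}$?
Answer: $\frac{430063013}{7287931248} \approx 0.05901$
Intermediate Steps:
$Y{\left(N,z \right)} = - \frac{61}{6}$ ($Y{\left(N,z \right)} = 183 \left(- \frac{1}{18}\right) = - \frac{61}{6}$)
$\frac{Y{\left(25,-25 \right)}}{-41768} + \frac{1709}{8378 + 20703} = - \frac{61}{6 \left(-41768\right)} + \frac{1709}{8378 + 20703} = \left(- \frac{61}{6}\right) \left(- \frac{1}{41768}\right) + \frac{1709}{29081} = \frac{61}{250608} + 1709 \cdot \frac{1}{29081} = \frac{61}{250608} + \frac{1709}{29081} = \frac{430063013}{7287931248}$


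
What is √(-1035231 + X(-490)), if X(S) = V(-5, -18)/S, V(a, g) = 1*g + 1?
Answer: I*√5072631730/70 ≈ 1017.5*I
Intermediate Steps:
V(a, g) = 1 + g (V(a, g) = g + 1 = 1 + g)
X(S) = -17/S (X(S) = (1 - 18)/S = -17/S)
√(-1035231 + X(-490)) = √(-1035231 - 17/(-490)) = √(-1035231 - 17*(-1/490)) = √(-1035231 + 17/490) = √(-507263173/490) = I*√5072631730/70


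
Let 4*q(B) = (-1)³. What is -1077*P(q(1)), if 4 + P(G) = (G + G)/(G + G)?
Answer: 3231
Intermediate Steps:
q(B) = -¼ (q(B) = (¼)*(-1)³ = (¼)*(-1) = -¼)
P(G) = -3 (P(G) = -4 + (G + G)/(G + G) = -4 + (2*G)/((2*G)) = -4 + (2*G)*(1/(2*G)) = -4 + 1 = -3)
-1077*P(q(1)) = -1077*(-3) = 3231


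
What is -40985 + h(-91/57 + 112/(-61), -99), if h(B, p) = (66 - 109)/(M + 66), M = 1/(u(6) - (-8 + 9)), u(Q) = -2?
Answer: -8074174/197 ≈ -40986.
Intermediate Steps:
M = -⅓ (M = 1/(-2 - (-8 + 9)) = 1/(-2 - 1*1) = 1/(-2 - 1) = 1/(-3) = -⅓ ≈ -0.33333)
h(B, p) = -129/197 (h(B, p) = (66 - 109)/(-⅓ + 66) = -43/197/3 = -43*3/197 = -129/197)
-40985 + h(-91/57 + 112/(-61), -99) = -40985 - 129/197 = -8074174/197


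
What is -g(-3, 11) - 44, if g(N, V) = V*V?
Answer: -165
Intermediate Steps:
g(N, V) = V²
-g(-3, 11) - 44 = -1*11² - 44 = -1*121 - 44 = -121 - 44 = -165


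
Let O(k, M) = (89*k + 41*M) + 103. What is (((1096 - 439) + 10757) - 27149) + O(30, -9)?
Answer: -13331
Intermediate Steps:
O(k, M) = 103 + 41*M + 89*k (O(k, M) = (41*M + 89*k) + 103 = 103 + 41*M + 89*k)
(((1096 - 439) + 10757) - 27149) + O(30, -9) = (((1096 - 439) + 10757) - 27149) + (103 + 41*(-9) + 89*30) = ((657 + 10757) - 27149) + (103 - 369 + 2670) = (11414 - 27149) + 2404 = -15735 + 2404 = -13331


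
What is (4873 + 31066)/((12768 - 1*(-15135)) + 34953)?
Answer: 35939/62856 ≈ 0.57177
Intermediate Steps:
(4873 + 31066)/((12768 - 1*(-15135)) + 34953) = 35939/((12768 + 15135) + 34953) = 35939/(27903 + 34953) = 35939/62856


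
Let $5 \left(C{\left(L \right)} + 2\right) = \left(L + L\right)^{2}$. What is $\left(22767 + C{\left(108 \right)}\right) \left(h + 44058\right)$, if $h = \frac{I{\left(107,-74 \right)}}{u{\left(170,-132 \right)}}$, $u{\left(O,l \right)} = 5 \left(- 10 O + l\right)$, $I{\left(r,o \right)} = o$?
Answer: $\frac{32382767230637}{22900} \approx 1.4141 \cdot 10^{9}$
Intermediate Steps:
$u{\left(O,l \right)} = - 50 O + 5 l$ ($u{\left(O,l \right)} = 5 \left(l - 10 O\right) = - 50 O + 5 l$)
$C{\left(L \right)} = -2 + \frac{4 L^{2}}{5}$ ($C{\left(L \right)} = -2 + \frac{\left(L + L\right)^{2}}{5} = -2 + \frac{\left(2 L\right)^{2}}{5} = -2 + \frac{4 L^{2}}{5}$)
$h = \frac{37}{4580}$ ($h = - \frac{74}{\left(-50\right) 170 + 5 \left(-132\right)} = - \frac{74}{-8500 - 660} = - \frac{74}{-9160} = \left(-74\right) \left(- \frac{1}{9160}\right) = \frac{37}{4580} \approx 0.0080786$)
$\left(22767 + C{\left(108 \right)}\right) \left(h + 44058\right) = \left(22767 - \left(2 - \frac{4 \cdot 108^{2}}{5}\right)\right) \left(\frac{37}{4580} + 44058\right) = \left(22767 + \left(-2 + \frac{4}{5} \cdot 11664\right)\right) \frac{201785677}{4580} = \left(22767 + \left(-2 + \frac{46656}{5}\right)\right) \frac{201785677}{4580} = \left(22767 + \frac{46646}{5}\right) \frac{201785677}{4580} = \frac{160481}{5} \cdot \frac{201785677}{4580} = \frac{32382767230637}{22900}$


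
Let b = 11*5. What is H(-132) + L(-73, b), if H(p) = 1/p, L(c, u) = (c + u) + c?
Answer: -12013/132 ≈ -91.008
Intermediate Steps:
b = 55
L(c, u) = u + 2*c
H(-132) + L(-73, b) = 1/(-132) + (55 + 2*(-73)) = -1/132 + (55 - 146) = -1/132 - 91 = -12013/132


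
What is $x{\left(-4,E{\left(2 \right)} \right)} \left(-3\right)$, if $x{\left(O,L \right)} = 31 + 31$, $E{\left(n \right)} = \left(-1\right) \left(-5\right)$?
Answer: $-186$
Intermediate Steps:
$E{\left(n \right)} = 5$
$x{\left(O,L \right)} = 62$
$x{\left(-4,E{\left(2 \right)} \right)} \left(-3\right) = 62 \left(-3\right) = -186$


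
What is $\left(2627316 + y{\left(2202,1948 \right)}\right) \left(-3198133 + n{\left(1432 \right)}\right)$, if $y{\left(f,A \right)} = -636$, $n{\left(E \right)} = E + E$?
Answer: $-8392949176920$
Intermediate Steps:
$n{\left(E \right)} = 2 E$
$\left(2627316 + y{\left(2202,1948 \right)}\right) \left(-3198133 + n{\left(1432 \right)}\right) = \left(2627316 - 636\right) \left(-3198133 + 2 \cdot 1432\right) = 2626680 \left(-3198133 + 2864\right) = 2626680 \left(-3195269\right) = -8392949176920$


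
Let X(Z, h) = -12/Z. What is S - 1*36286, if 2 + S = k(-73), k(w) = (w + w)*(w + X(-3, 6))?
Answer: -26214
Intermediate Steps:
k(w) = 2*w*(4 + w) (k(w) = (w + w)*(w - 12/(-3)) = (2*w)*(w - 12*(-1/3)) = (2*w)*(w + 4) = (2*w)*(4 + w) = 2*w*(4 + w))
S = 10072 (S = -2 + 2*(-73)*(4 - 73) = -2 + 2*(-73)*(-69) = -2 + 10074 = 10072)
S - 1*36286 = 10072 - 1*36286 = 10072 - 36286 = -26214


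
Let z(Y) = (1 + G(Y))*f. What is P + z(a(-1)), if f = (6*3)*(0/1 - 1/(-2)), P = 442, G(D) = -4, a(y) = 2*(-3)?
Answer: 415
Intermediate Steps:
a(y) = -6
f = 9 (f = 18*(0*1 - 1*(-½)) = 18*(0 + ½) = 18*(½) = 9)
z(Y) = -27 (z(Y) = (1 - 4)*9 = -3*9 = -27)
P + z(a(-1)) = 442 - 27 = 415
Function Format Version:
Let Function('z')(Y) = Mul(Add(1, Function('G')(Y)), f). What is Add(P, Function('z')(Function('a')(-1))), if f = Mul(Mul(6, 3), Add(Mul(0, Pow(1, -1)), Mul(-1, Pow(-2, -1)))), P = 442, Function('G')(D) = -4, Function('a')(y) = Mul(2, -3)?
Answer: 415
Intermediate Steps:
Function('a')(y) = -6
f = 9 (f = Mul(18, Add(Mul(0, 1), Mul(-1, Rational(-1, 2)))) = Mul(18, Add(0, Rational(1, 2))) = Mul(18, Rational(1, 2)) = 9)
Function('z')(Y) = -27 (Function('z')(Y) = Mul(Add(1, -4), 9) = Mul(-3, 9) = -27)
Add(P, Function('z')(Function('a')(-1))) = Add(442, -27) = 415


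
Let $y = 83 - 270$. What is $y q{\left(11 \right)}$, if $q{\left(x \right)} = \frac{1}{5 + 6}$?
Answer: $-17$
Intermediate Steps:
$q{\left(x \right)} = \frac{1}{11}$
$y = -187$ ($y = 83 - 270 = -187$)
$y q{\left(11 \right)} = \left(-187\right) \frac{1}{11} = -17$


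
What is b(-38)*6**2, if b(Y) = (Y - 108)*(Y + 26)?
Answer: 63072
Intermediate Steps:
b(Y) = (-108 + Y)*(26 + Y)
b(-38)*6**2 = (-2808 + (-38)**2 - 82*(-38))*6**2 = (-2808 + 1444 + 3116)*36 = 1752*36 = 63072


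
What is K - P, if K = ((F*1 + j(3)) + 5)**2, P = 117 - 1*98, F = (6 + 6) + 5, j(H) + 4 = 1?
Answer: 342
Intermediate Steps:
j(H) = -3 (j(H) = -4 + 1 = -3)
F = 17 (F = 12 + 5 = 17)
P = 19 (P = 117 - 98 = 19)
K = 361 (K = ((17*1 - 3) + 5)**2 = ((17 - 3) + 5)**2 = (14 + 5)**2 = 19**2 = 361)
K - P = 361 - 1*19 = 361 - 19 = 342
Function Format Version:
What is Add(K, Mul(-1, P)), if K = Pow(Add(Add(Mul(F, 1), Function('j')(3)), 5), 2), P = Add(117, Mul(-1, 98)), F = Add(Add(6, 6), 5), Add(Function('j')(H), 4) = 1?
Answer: 342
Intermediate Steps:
Function('j')(H) = -3 (Function('j')(H) = Add(-4, 1) = -3)
F = 17 (F = Add(12, 5) = 17)
P = 19 (P = Add(117, -98) = 19)
K = 361 (K = Pow(Add(Add(Mul(17, 1), -3), 5), 2) = Pow(Add(Add(17, -3), 5), 2) = Pow(Add(14, 5), 2) = Pow(19, 2) = 361)
Add(K, Mul(-1, P)) = Add(361, Mul(-1, 19)) = Add(361, -19) = 342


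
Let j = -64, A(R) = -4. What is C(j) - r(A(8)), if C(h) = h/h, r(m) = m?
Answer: 5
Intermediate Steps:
C(h) = 1
C(j) - r(A(8)) = 1 - 1*(-4) = 1 + 4 = 5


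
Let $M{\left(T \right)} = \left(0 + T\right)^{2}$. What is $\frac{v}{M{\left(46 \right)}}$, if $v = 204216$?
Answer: $\frac{51054}{529} \approx 96.51$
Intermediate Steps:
$M{\left(T \right)} = T^{2}$
$\frac{v}{M{\left(46 \right)}} = \frac{204216}{46^{2}} = \frac{204216}{2116} = 204216 \cdot \frac{1}{2116} = \frac{51054}{529}$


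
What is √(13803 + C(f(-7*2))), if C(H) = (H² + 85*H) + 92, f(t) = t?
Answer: √12901 ≈ 113.58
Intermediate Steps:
C(H) = 92 + H² + 85*H
√(13803 + C(f(-7*2))) = √(13803 + (92 + (-7*2)² + 85*(-7*2))) = √(13803 + (92 + (-14)² + 85*(-14))) = √(13803 + (92 + 196 - 1190)) = √(13803 - 902) = √12901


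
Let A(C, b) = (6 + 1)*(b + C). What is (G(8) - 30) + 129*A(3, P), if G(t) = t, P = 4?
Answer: 6299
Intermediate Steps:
A(C, b) = 7*C + 7*b (A(C, b) = 7*(C + b) = 7*C + 7*b)
(G(8) - 30) + 129*A(3, P) = (8 - 30) + 129*(7*3 + 7*4) = -22 + 129*(21 + 28) = -22 + 129*49 = -22 + 6321 = 6299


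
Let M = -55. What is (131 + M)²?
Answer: 5776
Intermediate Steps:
(131 + M)² = (131 - 55)² = 76² = 5776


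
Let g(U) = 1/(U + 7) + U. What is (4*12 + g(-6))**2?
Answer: 1849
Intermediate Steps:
g(U) = U + 1/(7 + U) (g(U) = 1/(7 + U) + U = U + 1/(7 + U))
(4*12 + g(-6))**2 = (4*12 + (1 + (-6)**2 + 7*(-6))/(7 - 6))**2 = (48 + (1 + 36 - 42)/1)**2 = (48 + 1*(-5))**2 = (48 - 5)**2 = 43**2 = 1849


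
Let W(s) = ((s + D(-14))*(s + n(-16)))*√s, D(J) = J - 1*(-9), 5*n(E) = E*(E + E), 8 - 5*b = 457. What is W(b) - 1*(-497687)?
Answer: 497687 - 29862*I*√2245/125 ≈ 4.9769e+5 - 11319.0*I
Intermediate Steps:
b = -449/5 (b = 8/5 - ⅕*457 = 8/5 - 457/5 = -449/5 ≈ -89.800)
n(E) = 2*E²/5 (n(E) = (E*(E + E))/5 = (E*(2*E))/5 = (2*E²)/5 = 2*E²/5)
D(J) = 9 + J (D(J) = J + 9 = 9 + J)
W(s) = √s*(-5 + s)*(512/5 + s) (W(s) = ((s + (9 - 14))*(s + (⅖)*(-16)²))*√s = ((s - 5)*(s + (⅖)*256))*√s = ((-5 + s)*(s + 512/5))*√s = ((-5 + s)*(512/5 + s))*√s = √s*(-5 + s)*(512/5 + s))
W(b) - 1*(-497687) = √(-449/5)*(-512 + (-449/5)² + (487/5)*(-449/5)) - 1*(-497687) = (I*√2245/5)*(-512 + 201601/25 - 218663/25) + 497687 = (I*√2245/5)*(-29862/25) + 497687 = -29862*I*√2245/125 + 497687 = 497687 - 29862*I*√2245/125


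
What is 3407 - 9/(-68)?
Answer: 231685/68 ≈ 3407.1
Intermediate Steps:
3407 - 9/(-68) = 3407 - 9*(-1)/68 = 3407 - 1*(-9/68) = 3407 + 9/68 = 231685/68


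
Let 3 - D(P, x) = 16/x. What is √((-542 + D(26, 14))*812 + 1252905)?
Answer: √814309 ≈ 902.39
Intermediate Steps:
D(P, x) = 3 - 16/x
√((-542 + D(26, 14))*812 + 1252905) = √((-542 + (3 - 16/14))*812 + 1252905) = √((-542 + (3 - 16*1/14))*812 + 1252905) = √((-542 + (3 - 8/7))*812 + 1252905) = √((-542 + 13/7)*812 + 1252905) = √(-3781/7*812 + 1252905) = √(-438596 + 1252905) = √814309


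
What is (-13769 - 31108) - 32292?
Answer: -77169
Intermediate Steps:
(-13769 - 31108) - 32292 = -44877 - 32292 = -77169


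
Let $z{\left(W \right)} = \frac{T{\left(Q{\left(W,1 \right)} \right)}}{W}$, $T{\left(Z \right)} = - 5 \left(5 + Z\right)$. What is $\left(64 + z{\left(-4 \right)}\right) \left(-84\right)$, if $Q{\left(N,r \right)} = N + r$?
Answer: $-5586$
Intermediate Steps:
$T{\left(Z \right)} = -25 - 5 Z$
$z{\left(W \right)} = \frac{-30 - 5 W}{W}$ ($z{\left(W \right)} = \frac{-25 - 5 \left(W + 1\right)}{W} = \frac{-25 - 5 \left(1 + W\right)}{W} = \frac{-25 - \left(5 + 5 W\right)}{W} = \frac{-30 - 5 W}{W}$)
$\left(64 + z{\left(-4 \right)}\right) \left(-84\right) = \left(64 - \left(5 + \frac{30}{-4}\right)\right) \left(-84\right) = \left(64 - - \frac{5}{2}\right) \left(-84\right) = \left(64 + \left(-5 + \frac{15}{2}\right)\right) \left(-84\right) = \left(64 + \frac{5}{2}\right) \left(-84\right) = \frac{133}{2} \left(-84\right) = -5586$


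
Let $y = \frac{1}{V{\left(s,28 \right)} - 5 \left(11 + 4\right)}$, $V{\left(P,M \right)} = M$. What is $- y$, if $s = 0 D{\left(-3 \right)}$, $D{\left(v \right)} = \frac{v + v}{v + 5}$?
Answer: $\frac{1}{47} \approx 0.021277$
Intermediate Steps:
$D{\left(v \right)} = \frac{2 v}{5 + v}$
$s = 0$ ($s = 0 \cdot 2 \left(-3\right) \frac{1}{5 - 3} = 0 \cdot 2 \left(-3\right) \frac{1}{2} = 0 \left(-3\right) = 0$)
$y = - \frac{1}{47}$ ($y = \frac{1}{28 - 5 \left(11 + 4\right)} = \frac{1}{28 - 75} = \frac{1}{-47} = - \frac{1}{47} \approx -0.021277$)
$- y = \left(-1\right) \left(- \frac{1}{47}\right) = \frac{1}{47}$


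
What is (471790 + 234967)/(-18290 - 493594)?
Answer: -706757/511884 ≈ -1.3807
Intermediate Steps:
(471790 + 234967)/(-18290 - 493594) = 706757/(-511884) = 706757*(-1/511884) = -706757/511884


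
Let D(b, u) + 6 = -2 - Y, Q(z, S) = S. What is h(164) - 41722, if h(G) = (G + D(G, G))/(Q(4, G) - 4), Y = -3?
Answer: -6675361/160 ≈ -41721.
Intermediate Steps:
D(b, u) = -5 (D(b, u) = -6 + (-2 - 1*(-3)) = -6 + (-2 + 3) = -6 + 1 = -5)
h(G) = (-5 + G)/(-4 + G) (h(G) = (G - 5)/(G - 4) = (-5 + G)/(-4 + G))
h(164) - 41722 = (-5 + 164)/(-4 + 164) - 41722 = 159/160 - 41722 = -6675361/160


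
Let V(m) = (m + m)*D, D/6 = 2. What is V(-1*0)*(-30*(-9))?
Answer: 0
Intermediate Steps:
D = 12 (D = 6*2 = 12)
V(m) = 24*m (V(m) = (m + m)*12 = (2*m)*12 = 24*m)
V(-1*0)*(-30*(-9)) = (24*(-1*0))*(-30*(-9)) = (24*0)*270 = 0*270 = 0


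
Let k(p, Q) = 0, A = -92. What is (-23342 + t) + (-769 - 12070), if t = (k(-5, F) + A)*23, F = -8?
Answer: -38297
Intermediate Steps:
t = -2116 (t = (0 - 92)*23 = -92*23 = -2116)
(-23342 + t) + (-769 - 12070) = (-23342 - 2116) + (-769 - 12070) = -25458 - 12839 = -38297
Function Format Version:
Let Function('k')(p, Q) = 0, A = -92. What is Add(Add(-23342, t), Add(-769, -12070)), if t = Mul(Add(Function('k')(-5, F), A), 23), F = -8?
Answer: -38297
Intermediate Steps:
t = -2116 (t = Mul(Add(0, -92), 23) = Mul(-92, 23) = -2116)
Add(Add(-23342, t), Add(-769, -12070)) = Add(Add(-23342, -2116), Add(-769, -12070)) = Add(-25458, -12839) = -38297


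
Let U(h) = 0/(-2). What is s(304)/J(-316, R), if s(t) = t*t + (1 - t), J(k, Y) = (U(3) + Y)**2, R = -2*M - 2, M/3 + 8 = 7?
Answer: 92113/16 ≈ 5757.1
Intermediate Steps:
M = -3 (M = -24 + 3*7 = -24 + 21 = -3)
R = 4 (R = -2*(-3) - 2 = 6 - 2 = 4)
U(h) = 0 (U(h) = 0*(-1/2) = 0)
J(k, Y) = Y**2 (J(k, Y) = (0 + Y)**2 = Y**2)
s(t) = 1 + t**2 - t (s(t) = t**2 + (1 - t) = 1 + t**2 - t)
s(304)/J(-316, R) = (1 + 304**2 - 1*304)/(4**2) = (1 + 92416 - 304)/16 = 92113*(1/16) = 92113/16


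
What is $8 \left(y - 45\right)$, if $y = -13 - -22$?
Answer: $-288$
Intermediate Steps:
$y = 9$ ($y = -13 + 22 = 9$)
$8 \left(y - 45\right) = 8 \left(9 - 45\right) = 8 \left(-36\right) = -288$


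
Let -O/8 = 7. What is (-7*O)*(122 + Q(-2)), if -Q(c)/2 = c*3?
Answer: 52528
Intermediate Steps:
O = -56 (O = -8*7 = -56)
Q(c) = -6*c (Q(c) = -2*c*3 = -6*c)
(-7*O)*(122 + Q(-2)) = (-7*(-56))*(122 - 6*(-2)) = 392*(122 + 12) = 392*134 = 52528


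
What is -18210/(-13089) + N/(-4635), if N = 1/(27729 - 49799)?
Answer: 620927315863/446310685350 ≈ 1.3912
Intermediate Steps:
N = -1/22070 (N = 1/(-22070) = -1/22070 ≈ -4.5310e-5)
-18210/(-13089) + N/(-4635) = -18210/(-13089) - 1/22070/(-4635) = -18210*(-1/13089) - 1/22070*(-1/4635) = 6070/4363 + 1/102294450 = 620927315863/446310685350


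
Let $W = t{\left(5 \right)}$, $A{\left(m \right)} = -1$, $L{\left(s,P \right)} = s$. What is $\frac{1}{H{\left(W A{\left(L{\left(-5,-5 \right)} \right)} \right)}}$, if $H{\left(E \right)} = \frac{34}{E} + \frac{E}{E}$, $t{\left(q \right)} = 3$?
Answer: $- \frac{3}{31} \approx -0.096774$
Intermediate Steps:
$W = 3$
$H{\left(E \right)} = 1 + \frac{34}{E}$ ($H{\left(E \right)} = \frac{34}{E} + 1 = 1 + \frac{34}{E}$)
$\frac{1}{H{\left(W A{\left(L{\left(-5,-5 \right)} \right)} \right)}} = \frac{1}{\frac{1}{3 \left(-1\right)} \left(34 + 3 \left(-1\right)\right)} = \frac{1}{\frac{1}{-3} \left(34 - 3\right)} = \frac{1}{\left(- \frac{1}{3}\right) 31} = \frac{1}{- \frac{31}{3}} = - \frac{3}{31}$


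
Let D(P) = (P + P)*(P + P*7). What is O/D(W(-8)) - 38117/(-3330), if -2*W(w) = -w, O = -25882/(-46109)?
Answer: 112503898957/9826750080 ≈ 11.449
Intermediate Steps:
O = 25882/46109 (O = -25882*(-1/46109) = 25882/46109 ≈ 0.56132)
W(w) = w/2 (W(w) = -(-1)*w/2 = w/2)
D(P) = 16*P**2 (D(P) = (2*P)*(P + 7*P) = (2*P)*(8*P) = 16*P**2)
O/D(W(-8)) - 38117/(-3330) = 25882/(46109*((16*((1/2)*(-8))**2))) - 38117/(-3330) = 25882/(46109*((16*(-4)**2))) - 38117*(-1/3330) = 25882/(46109*((16*16))) + 38117/3330 = (25882/46109)/256 + 38117/3330 = (25882/46109)*(1/256) + 38117/3330 = 12941/5901952 + 38117/3330 = 112503898957/9826750080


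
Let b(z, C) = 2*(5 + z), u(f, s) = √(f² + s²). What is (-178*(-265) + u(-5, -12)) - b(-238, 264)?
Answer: 47649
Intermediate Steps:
b(z, C) = 10 + 2*z
(-178*(-265) + u(-5, -12)) - b(-238, 264) = (-178*(-265) + √((-5)² + (-12)²)) - (10 + 2*(-238)) = (47170 + √(25 + 144)) - (10 - 476) = (47170 + √169) - 1*(-466) = (47170 + 13) + 466 = 47183 + 466 = 47649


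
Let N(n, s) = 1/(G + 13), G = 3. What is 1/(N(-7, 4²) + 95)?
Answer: 16/1521 ≈ 0.010519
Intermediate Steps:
N(n, s) = 1/16 (N(n, s) = 1/(3 + 13) = 1/16)
1/(N(-7, 4²) + 95) = 1/(1/16 + 95) = 1/(1521/16) = 16/1521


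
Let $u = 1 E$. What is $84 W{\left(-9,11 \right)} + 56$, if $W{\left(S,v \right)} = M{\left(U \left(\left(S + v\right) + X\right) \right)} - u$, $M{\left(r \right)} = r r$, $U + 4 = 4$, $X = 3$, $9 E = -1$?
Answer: $\frac{196}{3} \approx 65.333$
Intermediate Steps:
$E = - \frac{1}{9}$ ($E = \frac{1}{9} \left(-1\right) = - \frac{1}{9} \approx -0.11111$)
$U = 0$ ($U = -4 + 4 = 0$)
$M{\left(r \right)} = r^{2}$
$u = - \frac{1}{9}$ ($u = 1 \left(- \frac{1}{9}\right) = - \frac{1}{9} \approx -0.11111$)
$W{\left(S,v \right)} = \frac{1}{9}$ ($W{\left(S,v \right)} = \left(0 \left(\left(S + v\right) + 3\right)\right)^{2} - - \frac{1}{9} = \left(0 \left(3 + S + v\right)\right)^{2} + \frac{1}{9} = 0^{2} + \frac{1}{9} = 0 + \frac{1}{9} = \frac{1}{9}$)
$84 W{\left(-9,11 \right)} + 56 = 84 \cdot \frac{1}{9} + 56 = \frac{28}{3} + 56 = \frac{196}{3}$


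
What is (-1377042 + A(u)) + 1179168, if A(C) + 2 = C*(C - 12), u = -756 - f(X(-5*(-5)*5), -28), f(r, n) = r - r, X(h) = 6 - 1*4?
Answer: 382732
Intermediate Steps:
X(h) = 2 (X(h) = 6 - 4 = 2)
f(r, n) = 0
u = -756 (u = -756 - 1*0 = -756 + 0 = -756)
A(C) = -2 + C*(-12 + C) (A(C) = -2 + C*(C - 12) = -2 + C*(-12 + C))
(-1377042 + A(u)) + 1179168 = (-1377042 + (-2 + (-756)² - 12*(-756))) + 1179168 = (-1377042 + (-2 + 571536 + 9072)) + 1179168 = (-1377042 + 580606) + 1179168 = -796436 + 1179168 = 382732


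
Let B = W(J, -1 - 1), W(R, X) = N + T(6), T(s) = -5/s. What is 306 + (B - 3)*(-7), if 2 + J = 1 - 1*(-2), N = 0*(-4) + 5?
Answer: 1787/6 ≈ 297.83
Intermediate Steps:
N = 5 (N = 0 + 5 = 5)
J = 1 (J = -2 + (1 - 1*(-2)) = -2 + (1 + 2) = -2 + 3 = 1)
W(R, X) = 25/6 (W(R, X) = 5 - 5/6 = 5 - 5*⅙ = 5 - ⅚ = 25/6)
B = 25/6 ≈ 4.1667
306 + (B - 3)*(-7) = 306 + (25/6 - 3)*(-7) = 306 + (7/6)*(-7) = 306 - 49/6 = 1787/6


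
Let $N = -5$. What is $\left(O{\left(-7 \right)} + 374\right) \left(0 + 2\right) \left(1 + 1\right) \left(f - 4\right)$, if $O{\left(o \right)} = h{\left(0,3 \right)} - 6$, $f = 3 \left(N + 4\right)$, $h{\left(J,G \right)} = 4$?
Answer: $-10416$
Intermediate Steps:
$f = -3$ ($f = 3 \left(-5 + 4\right) = 3 \left(-1\right) = -3$)
$O{\left(o \right)} = -2$ ($O{\left(o \right)} = 4 - 6 = -2$)
$\left(O{\left(-7 \right)} + 374\right) \left(0 + 2\right) \left(1 + 1\right) \left(f - 4\right) = \left(-2 + 374\right) \left(0 + 2\right) \left(1 + 1\right) \left(-3 - 4\right) = 372 \cdot 2 \cdot 2 \left(-7\right) = 372 \cdot 4 \left(-7\right) = 372 \left(-28\right) = -10416$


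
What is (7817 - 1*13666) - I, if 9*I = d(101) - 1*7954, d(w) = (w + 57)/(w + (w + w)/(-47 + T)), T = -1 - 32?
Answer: -176028413/35451 ≈ -4965.4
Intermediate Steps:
T = -33
d(w) = 40*(57 + w)/(39*w) (d(w) = (w + 57)/(w + (w + w)/(-47 - 33)) = (57 + w)/(w + (2*w)/(-80)) = (57 + w)/(w + (2*w)*(-1/80)) = (57 + w)/(w - w/40) = (57 + w)/((39*w/40)) = (57 + w)*(40/(39*w)) = 40*(57 + w)/(39*w))
I = -31324486/35451 (I = ((40/39)*(57 + 101)/101 - 1*7954)/9 = ((40/39)*(1/101)*158 - 7954)/9 = (6320/3939 - 7954)/9 = (1/9)*(-31324486/3939) = -31324486/35451 ≈ -883.60)
(7817 - 1*13666) - I = (7817 - 1*13666) - 1*(-31324486/35451) = (7817 - 13666) + 31324486/35451 = -5849 + 31324486/35451 = -176028413/35451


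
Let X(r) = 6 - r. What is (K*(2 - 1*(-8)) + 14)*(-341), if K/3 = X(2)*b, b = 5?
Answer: -209374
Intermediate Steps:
K = 60 (K = 3*((6 - 1*2)*5) = 3*((6 - 2)*5) = 3*(4*5) = 3*20 = 60)
(K*(2 - 1*(-8)) + 14)*(-341) = (60*(2 - 1*(-8)) + 14)*(-341) = (60*(2 + 8) + 14)*(-341) = (60*10 + 14)*(-341) = (600 + 14)*(-341) = 614*(-341) = -209374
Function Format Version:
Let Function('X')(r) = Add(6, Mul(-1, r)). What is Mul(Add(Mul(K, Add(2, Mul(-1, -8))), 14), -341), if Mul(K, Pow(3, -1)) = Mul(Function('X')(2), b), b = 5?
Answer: -209374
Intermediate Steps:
K = 60 (K = Mul(3, Mul(Add(6, Mul(-1, 2)), 5)) = Mul(3, Mul(Add(6, -2), 5)) = Mul(3, Mul(4, 5)) = Mul(3, 20) = 60)
Mul(Add(Mul(K, Add(2, Mul(-1, -8))), 14), -341) = Mul(Add(Mul(60, Add(2, Mul(-1, -8))), 14), -341) = Mul(Add(Mul(60, Add(2, 8)), 14), -341) = Mul(Add(Mul(60, 10), 14), -341) = Mul(Add(600, 14), -341) = Mul(614, -341) = -209374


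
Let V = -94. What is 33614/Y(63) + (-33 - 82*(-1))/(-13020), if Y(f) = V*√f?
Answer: -7/1860 - 2401*√7/141 ≈ -45.057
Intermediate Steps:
Y(f) = -94*√f
33614/Y(63) + (-33 - 82*(-1))/(-13020) = 33614/((-282*√7)) + (-33 - 82*(-1))/(-13020) = 33614/((-282*√7)) + (-33 + 82)*(-1/13020) = 33614/((-282*√7)) + 49*(-1/13020) = 33614*(-√7/1974) - 7/1860 = -2401*√7/141 - 7/1860 = -7/1860 - 2401*√7/141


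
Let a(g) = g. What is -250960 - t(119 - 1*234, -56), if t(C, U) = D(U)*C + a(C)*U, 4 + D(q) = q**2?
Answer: 102780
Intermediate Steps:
D(q) = -4 + q**2
t(C, U) = C*U + C*(-4 + U**2) (t(C, U) = (-4 + U**2)*C + C*U = C*(-4 + U**2) + C*U = C*U + C*(-4 + U**2))
-250960 - t(119 - 1*234, -56) = -250960 - (119 - 1*234)*(-4 - 56 + (-56)**2) = -250960 - (119 - 234)*(-4 - 56 + 3136) = -250960 - (-115)*3076 = -250960 - 1*(-353740) = -250960 + 353740 = 102780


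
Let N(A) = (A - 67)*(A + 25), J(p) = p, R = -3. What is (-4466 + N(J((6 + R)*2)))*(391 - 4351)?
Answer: 25173720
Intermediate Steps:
N(A) = (-67 + A)*(25 + A)
(-4466 + N(J((6 + R)*2)))*(391 - 4351) = (-4466 + (-1675 + ((6 - 3)*2)² - 42*(6 - 3)*2))*(391 - 4351) = (-4466 + (-1675 + (3*2)² - 126*2))*(-3960) = (-4466 + (-1675 + 6² - 42*6))*(-3960) = (-4466 + (-1675 + 36 - 252))*(-3960) = (-4466 - 1891)*(-3960) = -6357*(-3960) = 25173720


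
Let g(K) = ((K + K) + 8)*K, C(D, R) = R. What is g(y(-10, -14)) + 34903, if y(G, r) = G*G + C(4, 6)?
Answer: 58223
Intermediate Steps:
y(G, r) = 6 + G² (y(G, r) = G*G + 6 = G² + 6 = 6 + G²)
g(K) = K*(8 + 2*K) (g(K) = (2*K + 8)*K = (8 + 2*K)*K = K*(8 + 2*K))
g(y(-10, -14)) + 34903 = 2*(6 + (-10)²)*(4 + (6 + (-10)²)) + 34903 = 2*(6 + 100)*(4 + (6 + 100)) + 34903 = 2*106*(4 + 106) + 34903 = 2*106*110 + 34903 = 23320 + 34903 = 58223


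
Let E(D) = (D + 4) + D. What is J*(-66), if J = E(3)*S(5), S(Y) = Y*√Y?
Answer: -3300*√5 ≈ -7379.0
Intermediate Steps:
S(Y) = Y^(3/2)
E(D) = 4 + 2*D (E(D) = (4 + D) + D = 4 + 2*D)
J = 50*√5 (J = (4 + 2*3)*5^(3/2) = (4 + 6)*(5*√5) = 10*(5*√5) = 50*√5 ≈ 111.80)
J*(-66) = (50*√5)*(-66) = -3300*√5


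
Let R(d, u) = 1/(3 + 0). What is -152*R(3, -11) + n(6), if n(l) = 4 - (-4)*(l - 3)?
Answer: -104/3 ≈ -34.667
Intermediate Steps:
n(l) = -8 + 4*l (n(l) = 4 - (-4)*(-3 + l) = 4 - 2*(6 - 2*l) = 4 + (-12 + 4*l) = -8 + 4*l)
R(d, u) = 1/3
-152*R(3, -11) + n(6) = -152*1/3 + (-8 + 4*6) = -152/3 + (-8 + 24) = -152/3 + 16 = -104/3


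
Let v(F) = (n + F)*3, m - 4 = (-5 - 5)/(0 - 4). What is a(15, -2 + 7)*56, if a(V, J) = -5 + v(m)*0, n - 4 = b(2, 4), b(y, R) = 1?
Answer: -280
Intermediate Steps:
n = 5 (n = 4 + 1 = 5)
m = 13/2 (m = 4 + (-5 - 5)/(0 - 4) = 4 - 10/(-4) = 4 - 10*(-¼) = 4 + 5/2 = 13/2 ≈ 6.5000)
v(F) = 15 + 3*F (v(F) = (5 + F)*3 = 15 + 3*F)
a(V, J) = -5 (a(V, J) = -5 + (15 + 3*(13/2))*0 = -5 + (15 + 39/2)*0 = -5 + (69/2)*0 = -5 + 0 = -5)
a(15, -2 + 7)*56 = -5*56 = -280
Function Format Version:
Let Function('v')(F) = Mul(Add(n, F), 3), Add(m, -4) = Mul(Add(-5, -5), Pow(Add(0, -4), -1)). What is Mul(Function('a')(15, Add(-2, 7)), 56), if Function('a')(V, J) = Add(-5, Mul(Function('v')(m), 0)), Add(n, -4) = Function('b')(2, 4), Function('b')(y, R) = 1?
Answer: -280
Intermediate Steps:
n = 5 (n = Add(4, 1) = 5)
m = Rational(13, 2) (m = Add(4, Mul(Add(-5, -5), Pow(Add(0, -4), -1))) = Add(4, Mul(-10, Pow(-4, -1))) = Add(4, Mul(-10, Rational(-1, 4))) = Add(4, Rational(5, 2)) = Rational(13, 2) ≈ 6.5000)
Function('v')(F) = Add(15, Mul(3, F)) (Function('v')(F) = Mul(Add(5, F), 3) = Add(15, Mul(3, F)))
Function('a')(V, J) = -5 (Function('a')(V, J) = Add(-5, Mul(Add(15, Mul(3, Rational(13, 2))), 0)) = Add(-5, Mul(Add(15, Rational(39, 2)), 0)) = Add(-5, Mul(Rational(69, 2), 0)) = Add(-5, 0) = -5)
Mul(Function('a')(15, Add(-2, 7)), 56) = Mul(-5, 56) = -280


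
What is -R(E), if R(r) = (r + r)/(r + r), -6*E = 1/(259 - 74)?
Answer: -1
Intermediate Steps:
E = -1/1110 (E = -1/(6*(259 - 74)) = -1/6/185 = -1/6*1/185 = -1/1110 ≈ -0.00090090)
R(r) = 1 (R(r) = (2*r)/((2*r)) = (2*r)*(1/(2*r)) = 1)
-R(E) = -1*1 = -1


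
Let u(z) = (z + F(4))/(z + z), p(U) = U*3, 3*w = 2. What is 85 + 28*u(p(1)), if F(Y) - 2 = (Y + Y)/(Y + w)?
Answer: 349/3 ≈ 116.33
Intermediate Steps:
w = ⅔ (w = (⅓)*2 = ⅔ ≈ 0.66667)
p(U) = 3*U
F(Y) = 2 + 2*Y/(⅔ + Y) (F(Y) = 2 + (Y + Y)/(Y + ⅔) = 2 + (2*Y)/(⅔ + Y) = 2 + 2*Y/(⅔ + Y))
u(z) = (26/7 + z)/(2*z) (u(z) = (z + 4*(1 + 3*4)/(2 + 3*4))/(z + z) = (z + 4*(1 + 12)/(2 + 12))/((2*z)) = (z + 4*13/14)*(1/(2*z)) = (z + 4*(1/14)*13)*(1/(2*z)) = (z + 26/7)*(1/(2*z)) = (26/7 + z)*(1/(2*z)) = (26/7 + z)/(2*z))
85 + 28*u(p(1)) = 85 + 28*((26 + 7*(3*1))/(14*((3*1)))) = 85 + 28*((1/14)*(26 + 7*3)/3) = 85 + 28*((1/14)*(⅓)*(26 + 21)) = 85 + 28*((1/14)*(⅓)*47) = 85 + 28*(47/42) = 85 + 94/3 = 349/3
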